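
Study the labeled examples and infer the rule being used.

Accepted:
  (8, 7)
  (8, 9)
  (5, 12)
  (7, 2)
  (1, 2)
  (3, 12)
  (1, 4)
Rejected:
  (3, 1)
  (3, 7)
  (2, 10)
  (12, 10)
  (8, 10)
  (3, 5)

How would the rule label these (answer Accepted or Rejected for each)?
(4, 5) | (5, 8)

The rule appears to be: sum is odd.
(4, 5): Accepted (4+5 = 9).
(5, 8): Accepted (5+8 = 13).

Accepted, Accepted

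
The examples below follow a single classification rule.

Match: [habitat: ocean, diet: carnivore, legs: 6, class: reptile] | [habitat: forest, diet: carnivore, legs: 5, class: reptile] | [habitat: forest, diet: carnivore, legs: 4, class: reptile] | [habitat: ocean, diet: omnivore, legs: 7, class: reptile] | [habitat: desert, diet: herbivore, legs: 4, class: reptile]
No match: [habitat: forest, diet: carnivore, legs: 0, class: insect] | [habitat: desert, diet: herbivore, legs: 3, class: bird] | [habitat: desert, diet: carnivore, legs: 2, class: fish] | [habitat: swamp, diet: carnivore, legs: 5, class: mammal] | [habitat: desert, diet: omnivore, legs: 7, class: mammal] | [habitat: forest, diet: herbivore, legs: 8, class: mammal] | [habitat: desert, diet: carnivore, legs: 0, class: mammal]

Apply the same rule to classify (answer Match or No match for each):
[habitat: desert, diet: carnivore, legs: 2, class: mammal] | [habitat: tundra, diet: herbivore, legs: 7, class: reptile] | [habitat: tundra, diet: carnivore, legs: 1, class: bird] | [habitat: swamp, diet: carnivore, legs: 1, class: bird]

The classifier is using: class is reptile.
[habitat: desert, diet: carnivore, legs: 2, class: mammal] → class is mammal → No match.
[habitat: tundra, diet: herbivore, legs: 7, class: reptile] → class is reptile → Match.
[habitat: tundra, diet: carnivore, legs: 1, class: bird] → class is bird → No match.
[habitat: swamp, diet: carnivore, legs: 1, class: bird] → class is bird → No match.

No match, Match, No match, No match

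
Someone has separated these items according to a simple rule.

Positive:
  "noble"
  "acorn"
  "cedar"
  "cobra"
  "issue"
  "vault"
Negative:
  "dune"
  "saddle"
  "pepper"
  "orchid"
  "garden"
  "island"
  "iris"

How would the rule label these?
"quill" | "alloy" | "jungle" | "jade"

Positive, Positive, Negative, Negative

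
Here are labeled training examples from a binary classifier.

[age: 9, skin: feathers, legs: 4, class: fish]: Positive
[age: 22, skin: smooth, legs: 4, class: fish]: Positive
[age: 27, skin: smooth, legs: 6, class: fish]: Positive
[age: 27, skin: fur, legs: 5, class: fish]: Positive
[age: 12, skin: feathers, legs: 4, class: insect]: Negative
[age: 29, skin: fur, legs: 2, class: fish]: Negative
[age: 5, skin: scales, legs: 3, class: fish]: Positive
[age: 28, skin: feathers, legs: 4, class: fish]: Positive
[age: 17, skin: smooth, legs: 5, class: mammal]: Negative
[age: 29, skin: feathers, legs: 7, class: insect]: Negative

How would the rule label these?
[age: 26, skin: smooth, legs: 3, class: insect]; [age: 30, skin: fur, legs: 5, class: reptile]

Negative, Negative

Every 'Positive' example satisfies: class is fish AND age ≤ 28. None of the 'Negative' examples do.
[age: 26, skin: smooth, legs: 3, class: insect]: class is insect, age = 26, fails this test → Negative.
[age: 30, skin: fur, legs: 5, class: reptile]: class is reptile, age = 30, fails this test → Negative.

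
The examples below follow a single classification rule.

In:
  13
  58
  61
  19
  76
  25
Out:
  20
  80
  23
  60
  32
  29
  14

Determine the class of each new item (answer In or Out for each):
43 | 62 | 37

In, Out, In

One predicate separates the groups cleanly: ≡ 1 (mod 3).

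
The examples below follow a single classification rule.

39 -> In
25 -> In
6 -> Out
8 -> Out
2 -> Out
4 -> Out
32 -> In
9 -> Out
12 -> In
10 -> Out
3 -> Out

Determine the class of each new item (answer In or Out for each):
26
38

In, In

Rule: at least 12. This holds for each 'In' example and fails for each 'Out' one.
26: 26 ≥ 12, satisfies this → In. 38: 38 ≥ 12, satisfies this → In.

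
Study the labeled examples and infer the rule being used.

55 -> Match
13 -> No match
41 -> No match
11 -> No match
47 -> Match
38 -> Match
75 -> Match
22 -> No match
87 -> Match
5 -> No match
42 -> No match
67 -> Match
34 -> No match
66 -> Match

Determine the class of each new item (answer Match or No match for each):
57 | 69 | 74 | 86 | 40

Match, Match, Match, Match, No match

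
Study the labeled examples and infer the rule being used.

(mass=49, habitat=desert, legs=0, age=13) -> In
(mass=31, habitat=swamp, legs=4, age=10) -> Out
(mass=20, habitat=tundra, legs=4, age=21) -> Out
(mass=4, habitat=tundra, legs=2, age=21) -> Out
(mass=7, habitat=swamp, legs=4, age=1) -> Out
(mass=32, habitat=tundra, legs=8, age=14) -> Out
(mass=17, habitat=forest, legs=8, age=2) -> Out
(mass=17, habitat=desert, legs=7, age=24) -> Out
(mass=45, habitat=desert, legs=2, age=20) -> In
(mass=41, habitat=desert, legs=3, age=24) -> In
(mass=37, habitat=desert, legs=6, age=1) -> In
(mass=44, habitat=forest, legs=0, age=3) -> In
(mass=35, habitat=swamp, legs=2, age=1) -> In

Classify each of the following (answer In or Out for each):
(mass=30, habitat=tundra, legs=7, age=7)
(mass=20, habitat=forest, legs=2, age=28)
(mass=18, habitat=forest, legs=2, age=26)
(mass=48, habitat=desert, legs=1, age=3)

All 'In' examples share one property — mass ≥ 35 — and every 'Out' example lacks it.

Out, Out, Out, In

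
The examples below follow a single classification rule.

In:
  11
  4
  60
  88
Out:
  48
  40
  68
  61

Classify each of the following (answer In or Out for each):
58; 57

One predicate separates the groups cleanly: ≡ 4 (mod 7).
58: 58 mod 7 = 2 — does not fit, so Out.
57: 57 mod 7 = 1 — does not fit, so Out.

Out, Out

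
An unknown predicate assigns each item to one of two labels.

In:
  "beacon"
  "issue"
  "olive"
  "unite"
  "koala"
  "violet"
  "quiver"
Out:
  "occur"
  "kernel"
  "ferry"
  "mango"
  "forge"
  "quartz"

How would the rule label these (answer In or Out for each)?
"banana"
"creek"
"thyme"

The rule appears to be: has ≥ 3 vowels.

In, Out, Out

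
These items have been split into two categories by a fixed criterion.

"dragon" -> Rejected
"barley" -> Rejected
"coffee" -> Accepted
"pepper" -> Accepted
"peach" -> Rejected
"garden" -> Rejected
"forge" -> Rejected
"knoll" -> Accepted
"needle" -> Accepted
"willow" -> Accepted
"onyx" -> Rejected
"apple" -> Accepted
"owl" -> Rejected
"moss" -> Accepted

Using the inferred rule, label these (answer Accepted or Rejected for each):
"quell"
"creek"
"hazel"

A rule that fits every label: has a double letter — true of each 'Accepted' example, false of each 'Rejected' one.

Accepted, Accepted, Rejected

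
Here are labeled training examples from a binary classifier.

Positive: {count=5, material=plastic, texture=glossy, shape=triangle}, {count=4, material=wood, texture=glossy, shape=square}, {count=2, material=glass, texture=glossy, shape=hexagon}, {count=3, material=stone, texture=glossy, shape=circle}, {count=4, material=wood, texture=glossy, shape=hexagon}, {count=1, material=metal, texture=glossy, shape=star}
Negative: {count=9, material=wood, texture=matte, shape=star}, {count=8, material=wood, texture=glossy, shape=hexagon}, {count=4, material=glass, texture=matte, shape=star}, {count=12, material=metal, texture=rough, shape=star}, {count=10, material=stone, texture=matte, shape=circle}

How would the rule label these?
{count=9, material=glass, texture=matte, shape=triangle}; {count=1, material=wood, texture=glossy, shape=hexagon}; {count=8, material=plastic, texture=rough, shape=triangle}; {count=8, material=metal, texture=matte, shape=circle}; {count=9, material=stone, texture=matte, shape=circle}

Negative, Positive, Negative, Negative, Negative

One predicate separates the groups cleanly: texture is glossy AND count ≤ 5.
{count=9, material=glass, texture=matte, shape=triangle}: Negative (texture is matte, count = 9).
{count=1, material=wood, texture=glossy, shape=hexagon}: Positive (texture is glossy, count = 1).
{count=8, material=plastic, texture=rough, shape=triangle}: Negative (texture is rough, count = 8).
{count=8, material=metal, texture=matte, shape=circle}: Negative (texture is matte, count = 8).
{count=9, material=stone, texture=matte, shape=circle}: Negative (texture is matte, count = 9).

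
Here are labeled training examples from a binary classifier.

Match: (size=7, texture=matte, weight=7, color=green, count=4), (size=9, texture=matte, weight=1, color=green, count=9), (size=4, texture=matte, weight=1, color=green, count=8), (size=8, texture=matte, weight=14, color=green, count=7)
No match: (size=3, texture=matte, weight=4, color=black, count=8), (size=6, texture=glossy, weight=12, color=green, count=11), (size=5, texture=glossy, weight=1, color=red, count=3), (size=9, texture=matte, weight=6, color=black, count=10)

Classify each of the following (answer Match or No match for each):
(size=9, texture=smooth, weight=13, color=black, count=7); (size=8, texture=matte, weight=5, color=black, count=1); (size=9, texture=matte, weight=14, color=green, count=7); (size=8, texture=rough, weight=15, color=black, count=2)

The simplest hypothesis consistent with all the labels is: color is green AND texture is matte.
(size=9, texture=smooth, weight=13, color=black, count=7): No match (color is black, texture is smooth).
(size=8, texture=matte, weight=5, color=black, count=1): No match (color is black, texture is matte).
(size=9, texture=matte, weight=14, color=green, count=7): Match (color is green, texture is matte).
(size=8, texture=rough, weight=15, color=black, count=2): No match (color is black, texture is rough).

No match, No match, Match, No match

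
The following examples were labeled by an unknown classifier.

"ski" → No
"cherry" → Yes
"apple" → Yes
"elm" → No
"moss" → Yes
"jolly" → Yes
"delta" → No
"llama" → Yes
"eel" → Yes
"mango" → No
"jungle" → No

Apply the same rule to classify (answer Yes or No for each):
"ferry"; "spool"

Yes, Yes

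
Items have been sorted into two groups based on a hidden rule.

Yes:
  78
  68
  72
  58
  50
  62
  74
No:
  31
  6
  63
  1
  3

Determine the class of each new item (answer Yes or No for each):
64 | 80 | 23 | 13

Yes, Yes, No, No

The common property of the 'Yes' items is: even AND at least 31. No 'No' item has it.
64: Yes (64 is even, 64 ≥ 31). 80: Yes (80 is even, 80 ≥ 31). 23: No (23 is odd, 23 < 31). 13: No (13 is odd, 13 < 31).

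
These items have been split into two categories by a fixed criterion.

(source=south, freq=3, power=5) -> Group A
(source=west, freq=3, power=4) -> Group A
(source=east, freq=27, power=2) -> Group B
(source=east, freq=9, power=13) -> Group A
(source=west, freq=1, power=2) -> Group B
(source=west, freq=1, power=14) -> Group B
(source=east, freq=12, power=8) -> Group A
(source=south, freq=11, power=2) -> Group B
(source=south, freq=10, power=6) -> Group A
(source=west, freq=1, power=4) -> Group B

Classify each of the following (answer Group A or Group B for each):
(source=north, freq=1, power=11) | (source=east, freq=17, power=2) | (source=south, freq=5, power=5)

All 'Group A' examples share one property — freq ≥ 3 AND power ≥ 4 — and every 'Group B' example lacks it.
(source=north, freq=1, power=11) → freq = 1, power = 11 → Group B.
(source=east, freq=17, power=2) → freq = 17, power = 2 → Group B.
(source=south, freq=5, power=5) → freq = 5, power = 5 → Group A.

Group B, Group B, Group A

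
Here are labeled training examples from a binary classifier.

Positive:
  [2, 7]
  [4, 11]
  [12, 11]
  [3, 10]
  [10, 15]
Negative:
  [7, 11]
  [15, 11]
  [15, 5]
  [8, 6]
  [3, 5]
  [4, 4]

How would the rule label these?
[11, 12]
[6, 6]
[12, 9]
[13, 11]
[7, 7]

Positive, Negative, Positive, Negative, Negative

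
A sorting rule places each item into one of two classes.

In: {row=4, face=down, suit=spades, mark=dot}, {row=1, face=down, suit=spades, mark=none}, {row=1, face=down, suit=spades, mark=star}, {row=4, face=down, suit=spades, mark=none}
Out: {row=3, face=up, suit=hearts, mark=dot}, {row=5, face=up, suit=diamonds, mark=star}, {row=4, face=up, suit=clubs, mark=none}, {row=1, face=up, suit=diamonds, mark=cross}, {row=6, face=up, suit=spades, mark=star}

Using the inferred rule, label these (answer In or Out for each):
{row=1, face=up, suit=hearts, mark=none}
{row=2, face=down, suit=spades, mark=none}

Out, In

The simplest hypothesis consistent with all the labels is: face is down.
Out: {row=1, face=up, suit=hearts, mark=none}, since face is up. In: {row=2, face=down, suit=spades, mark=none}, since face is down.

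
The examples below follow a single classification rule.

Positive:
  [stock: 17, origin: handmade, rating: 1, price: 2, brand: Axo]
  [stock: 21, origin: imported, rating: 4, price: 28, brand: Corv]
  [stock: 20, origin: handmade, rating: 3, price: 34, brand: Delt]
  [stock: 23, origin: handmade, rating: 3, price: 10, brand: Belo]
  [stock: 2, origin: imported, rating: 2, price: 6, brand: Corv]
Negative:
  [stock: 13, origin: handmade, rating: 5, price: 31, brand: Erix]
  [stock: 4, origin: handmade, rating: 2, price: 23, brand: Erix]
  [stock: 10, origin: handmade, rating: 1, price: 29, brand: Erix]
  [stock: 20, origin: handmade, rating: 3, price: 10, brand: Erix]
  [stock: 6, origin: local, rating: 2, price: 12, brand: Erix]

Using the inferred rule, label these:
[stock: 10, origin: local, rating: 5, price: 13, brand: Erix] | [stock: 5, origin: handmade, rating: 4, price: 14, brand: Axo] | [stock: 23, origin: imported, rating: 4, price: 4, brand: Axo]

Negative, Positive, Positive

Every 'Positive' example satisfies: brand is not Erix. None of the 'Negative' examples do.
[stock: 10, origin: local, rating: 5, price: 13, brand: Erix]: Negative (brand is Erix).
[stock: 5, origin: handmade, rating: 4, price: 14, brand: Axo]: Positive (brand is Axo).
[stock: 23, origin: imported, rating: 4, price: 4, brand: Axo]: Positive (brand is Axo).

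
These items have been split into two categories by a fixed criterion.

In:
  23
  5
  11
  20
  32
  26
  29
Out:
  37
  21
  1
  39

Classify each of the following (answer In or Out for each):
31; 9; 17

Out, Out, In

Comparing the two groups points to one rule — ≡ 2 (mod 3).
31 — 31 mod 3 = 1, hence Out. 9 — 9 mod 3 = 0, hence Out. 17 — 17 mod 3 = 2, hence In.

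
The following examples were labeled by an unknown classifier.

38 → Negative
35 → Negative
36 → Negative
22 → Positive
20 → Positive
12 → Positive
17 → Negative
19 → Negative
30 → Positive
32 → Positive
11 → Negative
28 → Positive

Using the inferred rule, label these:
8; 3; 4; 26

Positive, Negative, Positive, Positive

Rule: even AND at most 32. This holds for each 'Positive' example and fails for each 'Negative' one.
8 → 8 is even, 8 ≤ 32 → Positive. 3 → 3 is odd, 3 ≤ 32 → Negative. 4 → 4 is even, 4 ≤ 32 → Positive. 26 → 26 is even, 26 ≤ 32 → Positive.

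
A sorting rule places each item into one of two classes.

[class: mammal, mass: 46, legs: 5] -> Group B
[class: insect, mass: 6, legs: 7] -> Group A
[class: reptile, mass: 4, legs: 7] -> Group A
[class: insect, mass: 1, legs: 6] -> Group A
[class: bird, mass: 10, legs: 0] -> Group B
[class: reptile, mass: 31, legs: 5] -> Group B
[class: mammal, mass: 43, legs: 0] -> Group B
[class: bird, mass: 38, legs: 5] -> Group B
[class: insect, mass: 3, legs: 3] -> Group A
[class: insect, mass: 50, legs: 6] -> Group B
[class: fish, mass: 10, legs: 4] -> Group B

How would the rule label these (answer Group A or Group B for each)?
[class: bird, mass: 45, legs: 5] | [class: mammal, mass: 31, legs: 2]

Group B, Group B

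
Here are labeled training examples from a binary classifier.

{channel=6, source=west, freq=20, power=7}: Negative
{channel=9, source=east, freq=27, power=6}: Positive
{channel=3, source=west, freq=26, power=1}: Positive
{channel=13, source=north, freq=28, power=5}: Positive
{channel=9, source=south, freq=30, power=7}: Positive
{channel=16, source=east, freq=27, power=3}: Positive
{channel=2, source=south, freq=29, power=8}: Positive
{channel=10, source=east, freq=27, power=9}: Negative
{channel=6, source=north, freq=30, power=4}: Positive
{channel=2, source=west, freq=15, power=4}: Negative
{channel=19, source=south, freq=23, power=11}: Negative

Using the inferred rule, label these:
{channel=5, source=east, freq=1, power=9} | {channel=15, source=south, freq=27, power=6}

The common property of the 'Positive' items is: power ≤ 8 AND freq ≥ 23. No 'Negative' item has it.
{channel=5, source=east, freq=1, power=9}: power = 9, freq = 1, lacks this property → Negative. {channel=15, source=south, freq=27, power=6}: power = 6, freq = 27, has this property → Positive.

Negative, Positive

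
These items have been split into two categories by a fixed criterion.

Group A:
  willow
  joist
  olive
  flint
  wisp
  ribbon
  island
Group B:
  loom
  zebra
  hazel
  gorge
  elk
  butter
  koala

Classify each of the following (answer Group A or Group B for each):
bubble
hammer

Group B, Group B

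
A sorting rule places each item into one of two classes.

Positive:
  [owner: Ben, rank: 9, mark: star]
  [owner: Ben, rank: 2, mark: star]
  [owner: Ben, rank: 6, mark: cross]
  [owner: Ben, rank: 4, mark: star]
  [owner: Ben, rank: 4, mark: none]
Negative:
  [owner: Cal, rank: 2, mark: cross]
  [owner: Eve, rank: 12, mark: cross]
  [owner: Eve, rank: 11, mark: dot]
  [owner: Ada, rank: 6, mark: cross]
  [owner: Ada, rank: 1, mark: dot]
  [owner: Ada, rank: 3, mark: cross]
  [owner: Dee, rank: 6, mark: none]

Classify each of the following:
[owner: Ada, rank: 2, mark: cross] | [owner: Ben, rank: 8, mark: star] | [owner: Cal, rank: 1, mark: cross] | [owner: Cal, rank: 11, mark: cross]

Negative, Positive, Negative, Negative

The distinguishing property — owner is Ben — holds for all the 'Positive' cases and none of the 'Negative' cases.
[owner: Ada, rank: 2, mark: cross]: owner is Ada — doesn't qualify, so Negative. [owner: Ben, rank: 8, mark: star]: owner is Ben — has this property, so Positive. [owner: Cal, rank: 1, mark: cross]: owner is Cal — doesn't qualify, so Negative. [owner: Cal, rank: 11, mark: cross]: owner is Cal — doesn't qualify, so Negative.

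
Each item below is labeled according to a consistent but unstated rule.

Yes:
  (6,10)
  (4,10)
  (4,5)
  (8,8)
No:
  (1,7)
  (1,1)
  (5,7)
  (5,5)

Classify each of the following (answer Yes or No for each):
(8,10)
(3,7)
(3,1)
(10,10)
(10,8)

The common property of the 'Yes' items is: first is even. No 'No' item has it.

Yes, No, No, Yes, Yes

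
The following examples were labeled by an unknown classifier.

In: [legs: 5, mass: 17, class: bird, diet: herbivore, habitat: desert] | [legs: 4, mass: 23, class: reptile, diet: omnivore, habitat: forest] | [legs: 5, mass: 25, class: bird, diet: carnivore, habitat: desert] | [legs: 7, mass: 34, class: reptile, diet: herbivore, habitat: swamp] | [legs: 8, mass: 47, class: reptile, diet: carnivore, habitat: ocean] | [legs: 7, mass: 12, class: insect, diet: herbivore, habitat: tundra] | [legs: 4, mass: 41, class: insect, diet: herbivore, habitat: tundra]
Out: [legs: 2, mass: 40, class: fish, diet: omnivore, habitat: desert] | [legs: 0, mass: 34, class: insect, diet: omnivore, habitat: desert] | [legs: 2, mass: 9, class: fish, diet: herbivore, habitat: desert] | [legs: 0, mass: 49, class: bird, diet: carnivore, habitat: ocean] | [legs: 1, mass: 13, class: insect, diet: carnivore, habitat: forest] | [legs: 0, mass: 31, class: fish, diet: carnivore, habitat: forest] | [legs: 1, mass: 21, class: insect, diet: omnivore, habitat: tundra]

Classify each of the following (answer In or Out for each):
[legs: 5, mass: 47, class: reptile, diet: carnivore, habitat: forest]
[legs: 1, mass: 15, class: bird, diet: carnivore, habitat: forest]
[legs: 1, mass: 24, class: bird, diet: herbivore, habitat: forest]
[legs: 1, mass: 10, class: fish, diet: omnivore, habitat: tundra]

In, Out, Out, Out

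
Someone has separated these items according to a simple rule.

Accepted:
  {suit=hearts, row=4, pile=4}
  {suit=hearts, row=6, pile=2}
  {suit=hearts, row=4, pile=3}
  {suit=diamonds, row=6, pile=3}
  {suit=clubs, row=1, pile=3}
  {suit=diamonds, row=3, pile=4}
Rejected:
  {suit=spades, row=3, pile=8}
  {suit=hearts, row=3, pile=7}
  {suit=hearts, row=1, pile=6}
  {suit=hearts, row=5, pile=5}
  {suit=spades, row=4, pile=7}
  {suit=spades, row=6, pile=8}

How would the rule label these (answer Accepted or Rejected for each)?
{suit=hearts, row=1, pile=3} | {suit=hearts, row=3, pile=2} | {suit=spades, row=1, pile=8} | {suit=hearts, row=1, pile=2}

Every 'Accepted' example satisfies: pile ≤ 4. None of the 'Rejected' examples do.
{suit=hearts, row=1, pile=3} → pile = 3 → Accepted. {suit=hearts, row=3, pile=2} → pile = 2 → Accepted. {suit=spades, row=1, pile=8} → pile = 8 → Rejected. {suit=hearts, row=1, pile=2} → pile = 2 → Accepted.

Accepted, Accepted, Rejected, Accepted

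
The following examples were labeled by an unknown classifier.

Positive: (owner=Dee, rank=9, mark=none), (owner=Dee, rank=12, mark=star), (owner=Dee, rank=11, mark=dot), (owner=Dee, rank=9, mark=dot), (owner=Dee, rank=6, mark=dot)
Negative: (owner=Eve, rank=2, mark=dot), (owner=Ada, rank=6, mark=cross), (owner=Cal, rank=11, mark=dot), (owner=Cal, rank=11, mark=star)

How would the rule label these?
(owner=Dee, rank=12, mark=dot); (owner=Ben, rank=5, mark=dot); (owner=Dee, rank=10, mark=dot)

Positive, Negative, Positive

Comparing the two groups points to one rule — owner is Dee.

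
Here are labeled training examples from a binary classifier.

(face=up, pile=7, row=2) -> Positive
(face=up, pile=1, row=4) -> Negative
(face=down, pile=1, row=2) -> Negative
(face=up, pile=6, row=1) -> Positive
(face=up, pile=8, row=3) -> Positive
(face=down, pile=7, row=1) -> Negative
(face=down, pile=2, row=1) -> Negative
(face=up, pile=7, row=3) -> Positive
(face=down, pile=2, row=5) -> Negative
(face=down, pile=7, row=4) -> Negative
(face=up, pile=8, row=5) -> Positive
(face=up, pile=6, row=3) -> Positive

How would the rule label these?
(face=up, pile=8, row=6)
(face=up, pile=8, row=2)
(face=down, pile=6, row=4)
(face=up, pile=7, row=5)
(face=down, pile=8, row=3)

Positive, Positive, Negative, Positive, Negative

The classifier is using: face is up AND pile ≥ 2.
(face=up, pile=8, row=6) → face is up, pile = 8 → Positive. (face=up, pile=8, row=2) → face is up, pile = 8 → Positive. (face=down, pile=6, row=4) → face is down, pile = 6 → Negative. (face=up, pile=7, row=5) → face is up, pile = 7 → Positive. (face=down, pile=8, row=3) → face is down, pile = 8 → Negative.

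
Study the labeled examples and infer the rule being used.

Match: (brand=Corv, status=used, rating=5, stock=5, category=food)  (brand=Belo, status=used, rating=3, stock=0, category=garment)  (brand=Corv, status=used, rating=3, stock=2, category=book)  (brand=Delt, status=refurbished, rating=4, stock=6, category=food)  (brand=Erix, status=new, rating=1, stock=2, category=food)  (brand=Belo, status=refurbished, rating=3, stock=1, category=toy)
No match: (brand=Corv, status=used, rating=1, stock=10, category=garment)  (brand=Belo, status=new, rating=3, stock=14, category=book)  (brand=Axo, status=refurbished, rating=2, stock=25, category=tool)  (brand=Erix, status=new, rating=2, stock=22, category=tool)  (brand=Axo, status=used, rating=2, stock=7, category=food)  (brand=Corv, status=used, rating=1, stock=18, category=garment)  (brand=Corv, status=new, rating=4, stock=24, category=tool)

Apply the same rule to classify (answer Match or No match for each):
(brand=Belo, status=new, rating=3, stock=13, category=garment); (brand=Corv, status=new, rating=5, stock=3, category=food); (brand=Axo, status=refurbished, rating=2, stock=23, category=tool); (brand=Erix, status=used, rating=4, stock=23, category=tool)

No match, Match, No match, No match

One predicate separates the groups cleanly: stock ≤ 6.
(brand=Belo, status=new, rating=3, stock=13, category=garment) → stock = 13 → No match.
(brand=Corv, status=new, rating=5, stock=3, category=food) → stock = 3 → Match.
(brand=Axo, status=refurbished, rating=2, stock=23, category=tool) → stock = 23 → No match.
(brand=Erix, status=used, rating=4, stock=23, category=tool) → stock = 23 → No match.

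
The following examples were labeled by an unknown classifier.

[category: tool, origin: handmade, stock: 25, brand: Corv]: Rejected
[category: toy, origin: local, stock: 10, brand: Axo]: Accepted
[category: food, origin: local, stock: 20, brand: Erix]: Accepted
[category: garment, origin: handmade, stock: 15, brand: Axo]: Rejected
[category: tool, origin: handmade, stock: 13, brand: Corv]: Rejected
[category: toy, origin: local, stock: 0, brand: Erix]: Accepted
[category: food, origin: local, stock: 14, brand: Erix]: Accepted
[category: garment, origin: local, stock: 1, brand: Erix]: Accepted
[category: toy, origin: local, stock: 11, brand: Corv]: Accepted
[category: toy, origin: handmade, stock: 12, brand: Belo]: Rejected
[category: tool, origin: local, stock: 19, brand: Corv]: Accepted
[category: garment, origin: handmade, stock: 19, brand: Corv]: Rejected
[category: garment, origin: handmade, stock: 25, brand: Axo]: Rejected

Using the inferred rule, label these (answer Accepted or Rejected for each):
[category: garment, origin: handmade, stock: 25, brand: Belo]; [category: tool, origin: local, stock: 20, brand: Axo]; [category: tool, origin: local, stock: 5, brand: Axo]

Rejected, Accepted, Accepted

Rule: origin is local. This holds for each 'Accepted' example and fails for each 'Rejected' one.
[category: garment, origin: handmade, stock: 25, brand: Belo]: origin is handmade — does not satisfy this, so Rejected. [category: tool, origin: local, stock: 20, brand: Axo]: origin is local — matches, so Accepted. [category: tool, origin: local, stock: 5, brand: Axo]: origin is local — matches, so Accepted.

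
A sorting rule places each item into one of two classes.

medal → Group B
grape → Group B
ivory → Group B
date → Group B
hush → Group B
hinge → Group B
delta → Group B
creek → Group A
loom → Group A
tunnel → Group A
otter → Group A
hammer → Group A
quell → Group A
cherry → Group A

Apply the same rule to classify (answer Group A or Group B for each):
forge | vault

Group B, Group B

The classifier is using: has a double letter.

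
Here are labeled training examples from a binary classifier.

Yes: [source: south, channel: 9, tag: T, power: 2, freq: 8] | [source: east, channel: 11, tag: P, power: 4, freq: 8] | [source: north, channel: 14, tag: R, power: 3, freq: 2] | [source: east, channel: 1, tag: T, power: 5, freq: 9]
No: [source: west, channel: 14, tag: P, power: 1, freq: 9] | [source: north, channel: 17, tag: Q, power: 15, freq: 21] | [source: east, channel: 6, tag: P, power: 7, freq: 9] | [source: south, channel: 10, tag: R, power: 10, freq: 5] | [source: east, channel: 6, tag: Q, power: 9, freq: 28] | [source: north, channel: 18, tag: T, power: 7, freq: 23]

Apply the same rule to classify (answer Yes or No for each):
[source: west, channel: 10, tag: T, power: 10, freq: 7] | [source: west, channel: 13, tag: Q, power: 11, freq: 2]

No, No

The pattern is that an item is 'Yes' exactly when: power ≥ 2 AND power ≤ 5.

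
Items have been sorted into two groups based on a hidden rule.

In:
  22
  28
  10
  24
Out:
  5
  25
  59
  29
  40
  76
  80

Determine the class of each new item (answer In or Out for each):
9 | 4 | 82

Out, In, Out

The common property of the 'In' items is: even AND at most 28. No 'Out' item has it.
9 → 9 is odd, 9 ≤ 28 → Out. 4 → 4 is even, 4 ≤ 28 → In. 82 → 82 is even, 82 > 28 → Out.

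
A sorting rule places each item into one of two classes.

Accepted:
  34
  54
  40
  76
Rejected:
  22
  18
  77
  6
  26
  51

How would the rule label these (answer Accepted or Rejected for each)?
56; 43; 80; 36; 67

All 'Accepted' examples share one property — even AND at least 34 — and every 'Rejected' example lacks it.

Accepted, Rejected, Accepted, Accepted, Rejected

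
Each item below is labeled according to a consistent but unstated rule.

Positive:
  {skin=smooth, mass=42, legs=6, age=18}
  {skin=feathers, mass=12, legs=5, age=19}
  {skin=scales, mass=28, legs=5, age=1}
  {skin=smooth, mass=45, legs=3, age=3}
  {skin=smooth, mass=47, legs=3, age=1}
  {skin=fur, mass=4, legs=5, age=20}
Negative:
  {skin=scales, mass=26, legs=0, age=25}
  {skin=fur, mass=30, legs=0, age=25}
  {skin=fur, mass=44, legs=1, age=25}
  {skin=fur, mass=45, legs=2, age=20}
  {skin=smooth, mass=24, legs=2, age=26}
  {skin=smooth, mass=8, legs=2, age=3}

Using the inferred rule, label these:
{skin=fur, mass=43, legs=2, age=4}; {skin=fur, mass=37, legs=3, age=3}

The classifier is using: legs ≥ 3.
{skin=fur, mass=43, legs=2, age=4}: legs = 2, lacks this property → Negative.
{skin=fur, mass=37, legs=3, age=3}: legs = 3, passes → Positive.

Negative, Positive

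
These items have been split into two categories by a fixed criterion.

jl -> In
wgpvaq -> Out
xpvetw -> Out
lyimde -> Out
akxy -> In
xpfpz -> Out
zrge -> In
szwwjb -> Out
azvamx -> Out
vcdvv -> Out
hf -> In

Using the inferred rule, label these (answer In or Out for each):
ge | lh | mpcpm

In, In, Out

All 'In' examples share one property — length ≤ 4 — and every 'Out' example lacks it.
ge: In (length 2).
lh: In (length 2).
mpcpm: Out (length 5).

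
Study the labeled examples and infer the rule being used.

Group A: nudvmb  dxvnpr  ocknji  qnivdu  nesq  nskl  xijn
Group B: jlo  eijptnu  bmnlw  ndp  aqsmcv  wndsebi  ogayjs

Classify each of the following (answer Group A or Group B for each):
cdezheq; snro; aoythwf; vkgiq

Group B, Group A, Group B, Group B

The pattern is that an item is 'Group A' exactly when: even length AND contains 'n'.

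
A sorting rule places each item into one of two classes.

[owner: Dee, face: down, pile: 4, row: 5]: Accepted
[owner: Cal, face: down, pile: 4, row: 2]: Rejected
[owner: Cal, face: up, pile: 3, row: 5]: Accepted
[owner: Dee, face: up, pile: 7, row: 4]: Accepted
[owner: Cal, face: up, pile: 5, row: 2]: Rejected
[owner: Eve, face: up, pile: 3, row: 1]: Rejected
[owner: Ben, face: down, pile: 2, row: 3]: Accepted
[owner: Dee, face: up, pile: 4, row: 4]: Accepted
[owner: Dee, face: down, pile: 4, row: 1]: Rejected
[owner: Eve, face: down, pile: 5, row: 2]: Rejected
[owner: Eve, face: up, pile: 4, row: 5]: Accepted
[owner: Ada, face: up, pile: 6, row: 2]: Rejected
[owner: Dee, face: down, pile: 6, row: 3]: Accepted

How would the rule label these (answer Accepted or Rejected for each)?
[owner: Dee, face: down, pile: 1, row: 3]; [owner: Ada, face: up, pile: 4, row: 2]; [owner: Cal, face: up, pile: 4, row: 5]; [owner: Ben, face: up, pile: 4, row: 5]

Accepted, Rejected, Accepted, Accepted

The common property of the 'Accepted' items is: row ≥ 3. No 'Rejected' item has it.
[owner: Dee, face: down, pile: 1, row: 3] → row = 3 → Accepted.
[owner: Ada, face: up, pile: 4, row: 2] → row = 2 → Rejected.
[owner: Cal, face: up, pile: 4, row: 5] → row = 5 → Accepted.
[owner: Ben, face: up, pile: 4, row: 5] → row = 5 → Accepted.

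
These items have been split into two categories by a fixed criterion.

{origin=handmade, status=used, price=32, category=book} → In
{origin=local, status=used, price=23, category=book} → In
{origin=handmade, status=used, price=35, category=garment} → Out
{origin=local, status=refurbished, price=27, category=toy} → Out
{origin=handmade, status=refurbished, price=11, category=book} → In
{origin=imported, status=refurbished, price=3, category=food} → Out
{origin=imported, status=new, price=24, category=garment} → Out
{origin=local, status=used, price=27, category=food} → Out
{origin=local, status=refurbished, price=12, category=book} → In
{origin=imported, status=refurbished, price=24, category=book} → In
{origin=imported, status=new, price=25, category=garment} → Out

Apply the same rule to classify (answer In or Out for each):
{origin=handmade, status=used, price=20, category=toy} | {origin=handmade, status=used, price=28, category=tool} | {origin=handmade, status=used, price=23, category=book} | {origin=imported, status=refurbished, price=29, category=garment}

Out, Out, In, Out

Looking at the examples, the only property every 'In' case has and every 'Out' case lacks is: category is book.
{origin=handmade, status=used, price=20, category=toy}: category is toy, fails this test → Out.
{origin=handmade, status=used, price=28, category=tool}: category is tool, fails this test → Out.
{origin=handmade, status=used, price=23, category=book}: category is book, qualifies → In.
{origin=imported, status=refurbished, price=29, category=garment}: category is garment, fails this test → Out.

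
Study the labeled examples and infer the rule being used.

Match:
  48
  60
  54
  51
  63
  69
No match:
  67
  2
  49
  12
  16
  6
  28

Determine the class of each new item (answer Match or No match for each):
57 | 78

One predicate separates the groups cleanly: multiple of 3 AND at least 16.
57: 57 = 3·19, 57 ≥ 16 — has this property, so Match. 78: 78 = 3·26, 78 ≥ 16 — has this property, so Match.

Match, Match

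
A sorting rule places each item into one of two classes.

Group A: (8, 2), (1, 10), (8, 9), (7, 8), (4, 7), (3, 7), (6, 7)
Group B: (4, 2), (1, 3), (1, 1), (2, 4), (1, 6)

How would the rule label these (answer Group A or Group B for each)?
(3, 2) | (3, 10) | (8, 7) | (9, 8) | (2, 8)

A rule that fits every label: sum ≥ 10 — true of each 'Group A' example, false of each 'Group B' one.

Group B, Group A, Group A, Group A, Group A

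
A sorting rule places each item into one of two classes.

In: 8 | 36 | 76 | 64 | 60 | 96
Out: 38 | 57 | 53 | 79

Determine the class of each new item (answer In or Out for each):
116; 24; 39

In, In, Out

Rule: multiple of 4. This holds for each 'In' example and fails for each 'Out' one.
116: 116 = 4·29, checks out → In. 24: 24 = 4·6, checks out → In. 39: 39 = 4·9 + 3, does not satisfy this → Out.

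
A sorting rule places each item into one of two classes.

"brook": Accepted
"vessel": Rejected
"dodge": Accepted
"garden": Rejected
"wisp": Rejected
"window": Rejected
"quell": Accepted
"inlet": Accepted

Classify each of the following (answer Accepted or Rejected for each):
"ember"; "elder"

Accepted, Accepted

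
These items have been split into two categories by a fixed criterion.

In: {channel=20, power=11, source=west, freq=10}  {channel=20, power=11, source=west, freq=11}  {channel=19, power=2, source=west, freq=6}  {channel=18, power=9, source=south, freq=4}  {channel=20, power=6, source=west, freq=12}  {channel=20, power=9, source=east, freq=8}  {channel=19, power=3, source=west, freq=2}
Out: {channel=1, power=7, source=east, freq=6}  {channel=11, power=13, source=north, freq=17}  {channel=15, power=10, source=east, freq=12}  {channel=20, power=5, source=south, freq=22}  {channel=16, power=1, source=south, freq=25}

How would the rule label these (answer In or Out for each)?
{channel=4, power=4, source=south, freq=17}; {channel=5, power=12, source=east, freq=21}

A rule that fits every label: freq ≤ 12 AND channel ≥ 16 — true of each 'In' example, false of each 'Out' one.

Out, Out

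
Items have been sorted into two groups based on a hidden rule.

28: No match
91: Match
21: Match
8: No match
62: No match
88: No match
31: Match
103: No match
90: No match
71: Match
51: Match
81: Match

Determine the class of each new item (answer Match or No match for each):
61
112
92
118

Match, No match, No match, No match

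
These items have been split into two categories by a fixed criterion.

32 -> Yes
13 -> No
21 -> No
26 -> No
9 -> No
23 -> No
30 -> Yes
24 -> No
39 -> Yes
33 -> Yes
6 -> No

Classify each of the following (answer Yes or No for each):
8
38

No, Yes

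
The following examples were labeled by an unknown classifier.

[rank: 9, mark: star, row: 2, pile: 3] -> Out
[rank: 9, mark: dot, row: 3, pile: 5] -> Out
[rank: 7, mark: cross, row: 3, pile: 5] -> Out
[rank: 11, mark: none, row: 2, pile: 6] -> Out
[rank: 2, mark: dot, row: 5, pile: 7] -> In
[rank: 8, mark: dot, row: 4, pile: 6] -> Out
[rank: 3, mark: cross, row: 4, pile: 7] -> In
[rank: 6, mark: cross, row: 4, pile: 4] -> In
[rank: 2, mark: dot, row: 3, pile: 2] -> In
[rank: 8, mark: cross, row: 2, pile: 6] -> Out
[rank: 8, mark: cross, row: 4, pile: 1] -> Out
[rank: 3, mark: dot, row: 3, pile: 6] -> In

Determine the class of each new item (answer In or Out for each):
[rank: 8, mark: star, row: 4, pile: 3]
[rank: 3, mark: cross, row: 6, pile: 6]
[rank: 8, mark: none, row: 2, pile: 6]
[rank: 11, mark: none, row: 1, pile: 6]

The rule appears to be: rank ≤ 6.
Out: [rank: 8, mark: star, row: 4, pile: 3], since rank = 8.
In: [rank: 3, mark: cross, row: 6, pile: 6], since rank = 3.
Out: [rank: 8, mark: none, row: 2, pile: 6], since rank = 8.
Out: [rank: 11, mark: none, row: 1, pile: 6], since rank = 11.

Out, In, Out, Out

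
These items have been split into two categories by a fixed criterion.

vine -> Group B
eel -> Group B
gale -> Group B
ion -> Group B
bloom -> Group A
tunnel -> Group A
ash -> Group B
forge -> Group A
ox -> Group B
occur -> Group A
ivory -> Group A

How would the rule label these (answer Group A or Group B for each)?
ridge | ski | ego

The pattern is that an item is 'Group A' exactly when: length ≥ 5.

Group A, Group B, Group B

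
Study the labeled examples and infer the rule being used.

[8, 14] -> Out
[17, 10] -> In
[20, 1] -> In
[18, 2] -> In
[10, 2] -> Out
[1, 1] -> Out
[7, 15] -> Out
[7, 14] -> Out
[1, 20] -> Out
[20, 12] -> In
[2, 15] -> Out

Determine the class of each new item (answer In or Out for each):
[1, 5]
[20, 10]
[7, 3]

Out, In, Out

The common property of the 'In' items is: first ≥ 12. No 'Out' item has it.
Out: [1, 5], since first 1.
In: [20, 10], since first 20.
Out: [7, 3], since first 7.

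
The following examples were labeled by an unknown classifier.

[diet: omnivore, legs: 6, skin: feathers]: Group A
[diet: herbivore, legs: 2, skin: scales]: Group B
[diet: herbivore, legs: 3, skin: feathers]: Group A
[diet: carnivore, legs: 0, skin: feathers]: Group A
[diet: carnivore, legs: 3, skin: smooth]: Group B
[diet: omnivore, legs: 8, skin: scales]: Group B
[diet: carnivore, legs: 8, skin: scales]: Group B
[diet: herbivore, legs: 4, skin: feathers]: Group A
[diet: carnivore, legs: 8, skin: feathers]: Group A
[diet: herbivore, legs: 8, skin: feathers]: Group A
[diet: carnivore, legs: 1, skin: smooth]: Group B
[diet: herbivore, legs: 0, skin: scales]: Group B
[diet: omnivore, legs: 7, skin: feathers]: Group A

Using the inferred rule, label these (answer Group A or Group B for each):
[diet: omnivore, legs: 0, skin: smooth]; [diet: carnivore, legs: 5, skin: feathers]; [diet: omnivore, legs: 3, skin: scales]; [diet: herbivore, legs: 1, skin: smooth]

Group B, Group A, Group B, Group B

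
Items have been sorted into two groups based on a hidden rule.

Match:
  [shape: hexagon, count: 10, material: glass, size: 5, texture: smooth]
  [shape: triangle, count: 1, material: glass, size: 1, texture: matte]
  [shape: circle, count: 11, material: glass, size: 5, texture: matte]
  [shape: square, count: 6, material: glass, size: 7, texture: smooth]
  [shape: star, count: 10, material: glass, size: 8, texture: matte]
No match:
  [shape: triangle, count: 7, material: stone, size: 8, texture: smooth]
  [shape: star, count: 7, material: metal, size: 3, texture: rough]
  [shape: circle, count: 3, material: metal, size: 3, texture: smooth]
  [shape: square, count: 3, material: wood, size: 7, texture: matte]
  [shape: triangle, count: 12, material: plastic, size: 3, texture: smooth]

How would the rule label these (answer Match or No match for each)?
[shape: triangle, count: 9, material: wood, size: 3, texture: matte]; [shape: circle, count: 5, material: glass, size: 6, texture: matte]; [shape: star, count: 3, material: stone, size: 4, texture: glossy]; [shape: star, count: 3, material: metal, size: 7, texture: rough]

Checking candidate rules against both groups, what survives is: material is glass.
[shape: triangle, count: 9, material: wood, size: 3, texture: matte]: material is wood, doesn't match → No match.
[shape: circle, count: 5, material: glass, size: 6, texture: matte]: material is glass, meets the rule → Match.
[shape: star, count: 3, material: stone, size: 4, texture: glossy]: material is stone, doesn't match → No match.
[shape: star, count: 3, material: metal, size: 7, texture: rough]: material is metal, doesn't match → No match.

No match, Match, No match, No match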